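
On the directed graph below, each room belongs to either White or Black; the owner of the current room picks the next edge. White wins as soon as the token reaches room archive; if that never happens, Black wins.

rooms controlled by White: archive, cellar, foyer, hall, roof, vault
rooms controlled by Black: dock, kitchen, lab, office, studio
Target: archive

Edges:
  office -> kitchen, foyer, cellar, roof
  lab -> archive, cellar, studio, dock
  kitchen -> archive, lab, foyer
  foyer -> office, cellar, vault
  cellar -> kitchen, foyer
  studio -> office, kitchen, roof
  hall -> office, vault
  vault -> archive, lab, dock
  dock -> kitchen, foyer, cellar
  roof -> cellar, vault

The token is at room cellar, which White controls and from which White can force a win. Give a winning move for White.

foyer

A0 = {archive}
A1: add {vault} — vault (White) has vault→archive.
A2: add {foyer, hall, roof} — foyer (White) has foyer→vault; hall (White) has hall→vault; roof (White) has roof→vault.
A3: add {cellar} — cellar (White) has cellar→foyer.
A4 = A3; e.g. office (Black) can still go to kitchen. Fixed point.
From cellar, successor foyer is in the attractor (rank 2); the other successor kitchen is not.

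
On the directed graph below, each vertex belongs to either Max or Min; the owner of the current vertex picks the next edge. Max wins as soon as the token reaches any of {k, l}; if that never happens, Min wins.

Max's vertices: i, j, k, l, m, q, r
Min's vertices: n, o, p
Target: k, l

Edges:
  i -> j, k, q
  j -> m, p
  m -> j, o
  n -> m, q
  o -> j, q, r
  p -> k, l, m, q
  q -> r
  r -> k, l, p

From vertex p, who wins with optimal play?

A0 = {k, l}
A1: add {i, r} — i (Max) has i→k; r (Max) has r→k.
A2: add {q} — q (Max) has q→r.
A3 = A2; e.g. j (Max) has no edge into A2. Fixed point.
p never enters the attractor, so Min can avoid the target forever.

Min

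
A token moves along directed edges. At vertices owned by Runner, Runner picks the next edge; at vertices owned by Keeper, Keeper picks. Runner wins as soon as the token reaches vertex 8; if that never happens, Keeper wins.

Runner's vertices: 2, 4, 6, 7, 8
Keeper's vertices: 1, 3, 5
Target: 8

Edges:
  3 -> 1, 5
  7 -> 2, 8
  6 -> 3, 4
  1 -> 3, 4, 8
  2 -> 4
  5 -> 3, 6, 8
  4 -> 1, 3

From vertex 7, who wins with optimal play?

Runner

A0 = {8}
A1: add {7} — 7 (Runner) has 7→8.
A2 = A1; e.g. 1 (Keeper) can still go to 3. Fixed point.
7 ∈ A1, so Runner can force the target.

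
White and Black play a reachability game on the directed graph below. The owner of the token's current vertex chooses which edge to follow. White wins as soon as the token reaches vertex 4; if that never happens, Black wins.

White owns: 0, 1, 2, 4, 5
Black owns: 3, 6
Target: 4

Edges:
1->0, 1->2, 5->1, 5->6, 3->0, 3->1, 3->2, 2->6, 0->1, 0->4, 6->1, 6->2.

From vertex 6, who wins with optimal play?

A0 = {4}
A1: add {0} — 0 (White) has 0→4.
A2: add {1} — 1 (White) has 1→0.
A3: add {5} — 5 (White) has 5→1.
A4 = A3; e.g. 2 (White) has no edge into A3. Fixed point.
6 never enters the attractor, so Black can avoid the target forever.

Black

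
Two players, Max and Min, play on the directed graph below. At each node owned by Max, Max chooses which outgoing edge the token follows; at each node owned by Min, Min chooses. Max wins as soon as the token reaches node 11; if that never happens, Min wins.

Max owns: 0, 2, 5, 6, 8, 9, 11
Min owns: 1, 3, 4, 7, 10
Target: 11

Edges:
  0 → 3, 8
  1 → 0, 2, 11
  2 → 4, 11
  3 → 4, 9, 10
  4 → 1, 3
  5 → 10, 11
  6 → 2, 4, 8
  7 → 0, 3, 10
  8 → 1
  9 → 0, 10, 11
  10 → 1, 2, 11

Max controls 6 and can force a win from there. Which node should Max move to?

2

A0 = {11}
A1: add {2, 5, 9} — 2 (Max) has 2→11; 5 (Max) has 5→11; 9 (Max) has 9→11.
A2: add {6} — 6 (Max) has 6→2.
A3 = A2; e.g. 0 (Max) has no edge into A2. Fixed point.
From 6, successor 2 is in the attractor (rank 1); the other successors 4, 8 are not.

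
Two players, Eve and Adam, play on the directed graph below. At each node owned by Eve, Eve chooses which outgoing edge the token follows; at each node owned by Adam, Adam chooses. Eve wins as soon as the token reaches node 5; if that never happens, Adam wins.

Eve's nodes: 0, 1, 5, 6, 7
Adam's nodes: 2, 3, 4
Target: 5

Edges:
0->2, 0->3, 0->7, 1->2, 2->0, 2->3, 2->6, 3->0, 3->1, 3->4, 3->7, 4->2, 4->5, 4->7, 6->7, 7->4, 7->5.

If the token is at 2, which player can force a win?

A0 = {5}
A1: add {7} — 7 (Eve) has 7→5.
A2: add {0, 6} — 0 (Eve) has 0→7; 6 (Eve) has 6→7.
A3 = A2; e.g. 1 (Eve) has no edge into A2. Fixed point.
2 never enters the attractor, so Adam can avoid the target forever.

Adam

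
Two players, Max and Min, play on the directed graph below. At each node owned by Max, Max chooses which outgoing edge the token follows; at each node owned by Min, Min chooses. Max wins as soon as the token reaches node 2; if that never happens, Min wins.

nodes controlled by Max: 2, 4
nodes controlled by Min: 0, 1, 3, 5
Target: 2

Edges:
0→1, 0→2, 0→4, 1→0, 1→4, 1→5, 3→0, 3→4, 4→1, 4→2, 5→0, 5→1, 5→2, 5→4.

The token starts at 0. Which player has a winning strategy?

A0 = {2}
A1: add {4} — 4 (Max) has 4→2.
A2 = A1; e.g. 0 (Min) can still go to 1. Fixed point.
0 never enters the attractor, so Min can avoid the target forever.

Min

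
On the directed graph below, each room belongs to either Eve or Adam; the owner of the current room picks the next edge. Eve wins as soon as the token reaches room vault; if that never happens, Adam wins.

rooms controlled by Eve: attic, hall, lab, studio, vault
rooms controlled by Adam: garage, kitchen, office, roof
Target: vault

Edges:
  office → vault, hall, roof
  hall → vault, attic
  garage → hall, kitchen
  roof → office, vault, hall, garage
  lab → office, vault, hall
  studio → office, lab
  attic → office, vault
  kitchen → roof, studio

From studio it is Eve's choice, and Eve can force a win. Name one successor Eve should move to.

lab

A0 = {vault}
A1: add {attic, hall, lab} — hall (Eve) has hall→vault; lab (Eve) has lab→vault; attic (Eve) has attic→vault.
A2: add {studio} — studio (Eve) has studio→lab.
A3 = A2; e.g. office (Adam) can still go to roof. Fixed point.
From studio, successor lab is in the attractor (rank 1); the other successor office is not.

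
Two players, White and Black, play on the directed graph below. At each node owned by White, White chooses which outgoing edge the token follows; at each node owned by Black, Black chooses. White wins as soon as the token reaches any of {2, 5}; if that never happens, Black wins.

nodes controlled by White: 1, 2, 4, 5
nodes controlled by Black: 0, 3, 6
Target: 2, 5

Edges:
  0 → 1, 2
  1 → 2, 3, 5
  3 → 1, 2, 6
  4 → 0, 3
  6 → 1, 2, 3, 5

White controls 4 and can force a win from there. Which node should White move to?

0

A0 = {2, 5}
A1: add {1} — 1 (White) has 1→2.
A2: add {0} — 0 (Black): all of {1, 2} already in.
A3: add {4} — 4 (White) has 4→0.
A4 = A3; e.g. 3 (Black) can still go to 6. Fixed point.
From 4, successor 0 is in the attractor (rank 2); the other successor 3 is not.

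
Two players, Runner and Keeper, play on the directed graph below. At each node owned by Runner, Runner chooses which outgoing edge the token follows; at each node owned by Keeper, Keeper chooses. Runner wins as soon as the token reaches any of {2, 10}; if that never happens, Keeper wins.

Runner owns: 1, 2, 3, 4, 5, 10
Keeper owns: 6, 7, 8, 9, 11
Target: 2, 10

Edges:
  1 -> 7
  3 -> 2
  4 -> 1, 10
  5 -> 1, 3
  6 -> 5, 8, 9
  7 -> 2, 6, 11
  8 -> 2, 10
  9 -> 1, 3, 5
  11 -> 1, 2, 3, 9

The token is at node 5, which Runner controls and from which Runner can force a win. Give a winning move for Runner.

A0 = {2, 10}
A1: add {3, 4, 8} — 3 (Runner) has 3→2; 4 (Runner) has 4→10; 8 (Keeper): all of {2, 10} already in.
A2: add {5} — 5 (Runner) has 5→3.
A3 = A2; e.g. 1 (Runner) has no edge into A2. Fixed point.
From 5, successor 3 is in the attractor (rank 1); the other successor 1 is not.

3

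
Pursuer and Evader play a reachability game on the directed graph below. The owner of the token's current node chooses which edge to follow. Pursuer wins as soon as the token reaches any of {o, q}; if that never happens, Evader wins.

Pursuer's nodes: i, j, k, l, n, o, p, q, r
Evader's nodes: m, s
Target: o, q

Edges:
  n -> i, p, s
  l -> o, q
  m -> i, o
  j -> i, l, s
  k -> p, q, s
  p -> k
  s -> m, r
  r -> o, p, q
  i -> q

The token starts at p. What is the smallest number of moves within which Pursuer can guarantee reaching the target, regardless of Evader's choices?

A0 = {o, q}
A1: add {i, k, l, r} — i (Pursuer) has i→q; k (Pursuer) has k→q; l (Pursuer) has l→o; r (Pursuer) has r→o.
A2: add {j, m, n, p} — j (Pursuer) has j→i; m (Evader): all of {i, o} already in; n (Pursuer) has n→i; p (Pursuer) has p→k.
p enters the attractor at level 2, so Pursuer can force the target in 2 moves from there.

2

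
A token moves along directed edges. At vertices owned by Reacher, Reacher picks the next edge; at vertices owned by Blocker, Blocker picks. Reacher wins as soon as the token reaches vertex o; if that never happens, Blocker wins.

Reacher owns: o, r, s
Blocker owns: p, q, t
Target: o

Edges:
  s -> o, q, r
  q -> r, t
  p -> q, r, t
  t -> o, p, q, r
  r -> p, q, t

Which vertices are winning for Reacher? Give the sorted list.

A0 = {o}
A1: add {s} — s (Reacher) has s→o.
A2 = A1; e.g. p (Blocker) can still go to q. Fixed point.
Reacher's winning region = {o, s}.

o, s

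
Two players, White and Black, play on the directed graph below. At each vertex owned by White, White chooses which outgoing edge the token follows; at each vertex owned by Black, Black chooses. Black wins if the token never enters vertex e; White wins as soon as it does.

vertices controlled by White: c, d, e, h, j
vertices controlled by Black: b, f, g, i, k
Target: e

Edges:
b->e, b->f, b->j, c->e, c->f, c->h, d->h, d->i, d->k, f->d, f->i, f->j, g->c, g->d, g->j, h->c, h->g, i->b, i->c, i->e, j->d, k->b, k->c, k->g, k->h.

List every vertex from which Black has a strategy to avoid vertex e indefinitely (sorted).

A0 = {e}
A1: add {c} — c (White) has c→e.
A2: add {h} — h (White) has h→c.
A3: add {d} — d (White) has d→h.
A4: add {j} — j (White) has j→d.
A5: add {g} — g (Black): all of {c, d, j} already in.
A6 = A5; e.g. b (Black) can still go to f. Fixed point.
White's attractor = {c, d, e, g, h, j}; Black avoids the target exactly from the complement.

b, f, i, k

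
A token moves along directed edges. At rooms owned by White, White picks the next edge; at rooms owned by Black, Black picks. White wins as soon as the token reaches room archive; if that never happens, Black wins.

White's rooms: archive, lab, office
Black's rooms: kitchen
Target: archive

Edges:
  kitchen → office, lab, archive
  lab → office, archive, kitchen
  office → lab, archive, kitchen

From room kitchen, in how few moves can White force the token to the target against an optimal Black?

A0 = {archive}
A1: add {lab, office} — office (White) has office→archive; lab (White) has lab→archive.
A2: add {kitchen} — kitchen (Black): all of {office, lab, archive} already in.
A2 = all vertices. Fixed point.
kitchen enters the attractor at level 2, so White can force the target in 2 moves from there.

2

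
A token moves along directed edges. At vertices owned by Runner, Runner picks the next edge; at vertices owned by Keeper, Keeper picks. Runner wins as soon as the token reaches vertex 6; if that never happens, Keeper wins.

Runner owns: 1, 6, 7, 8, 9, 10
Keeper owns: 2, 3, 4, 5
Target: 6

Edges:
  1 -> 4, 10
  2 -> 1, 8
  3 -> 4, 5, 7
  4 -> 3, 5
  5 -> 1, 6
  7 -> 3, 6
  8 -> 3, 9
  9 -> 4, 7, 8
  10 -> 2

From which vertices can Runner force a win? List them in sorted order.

6, 7, 8, 9

A0 = {6}
A1: add {7} — 7 (Runner) has 7→6.
A2: add {9} — 9 (Runner) has 9→7.
A3: add {8} — 8 (Runner) has 8→9.
A4 = A3; e.g. 1 (Runner) has no edge into A3. Fixed point.
Runner's winning region = {6, 7, 8, 9}.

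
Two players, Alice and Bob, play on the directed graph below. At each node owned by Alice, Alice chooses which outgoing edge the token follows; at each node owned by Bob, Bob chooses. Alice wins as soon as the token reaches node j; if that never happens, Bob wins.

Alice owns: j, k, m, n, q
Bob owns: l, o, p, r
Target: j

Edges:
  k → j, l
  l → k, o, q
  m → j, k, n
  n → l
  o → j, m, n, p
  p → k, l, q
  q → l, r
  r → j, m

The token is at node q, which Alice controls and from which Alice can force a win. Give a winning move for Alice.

A0 = {j}
A1: add {k, m} — k (Alice) has k→j; m (Alice) has m→j.
A2: add {r} — r (Bob): all of {j, m} already in.
A3: add {q} — q (Alice) has q→r.
A4 = A3; e.g. l (Bob) can still go to o. Fixed point.
From q, successor r is in the attractor (rank 2); the other successor l is not.

r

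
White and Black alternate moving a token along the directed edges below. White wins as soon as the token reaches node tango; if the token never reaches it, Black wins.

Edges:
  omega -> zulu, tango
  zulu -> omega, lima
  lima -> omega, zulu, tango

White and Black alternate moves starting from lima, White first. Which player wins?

Track states (vertex, player-to-move).
A0 = {(tango,White), (tango,Black)}
A1: add {(omega,White), (lima,White)}.
(lima,White) ∈ A1 ⇒ White forces the target.

White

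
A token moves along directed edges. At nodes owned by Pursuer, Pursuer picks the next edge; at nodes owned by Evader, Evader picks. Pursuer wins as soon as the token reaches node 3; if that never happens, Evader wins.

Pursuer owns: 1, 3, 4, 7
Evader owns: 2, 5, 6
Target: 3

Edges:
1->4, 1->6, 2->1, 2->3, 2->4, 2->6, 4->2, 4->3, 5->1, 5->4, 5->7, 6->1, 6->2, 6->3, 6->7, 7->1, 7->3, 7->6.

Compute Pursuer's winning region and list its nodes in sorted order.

A0 = {3}
A1: add {4, 7} — 4 (Pursuer) has 4→3; 7 (Pursuer) has 7→3.
A2: add {1} — 1 (Pursuer) has 1→4.
A3: add {5} — 5 (Evader): all of {1, 4, 7} already in.
A4 = A3; e.g. 2 (Evader) can still go to 6. Fixed point.
Pursuer's winning region = {1, 3, 4, 5, 7}.

1, 3, 4, 5, 7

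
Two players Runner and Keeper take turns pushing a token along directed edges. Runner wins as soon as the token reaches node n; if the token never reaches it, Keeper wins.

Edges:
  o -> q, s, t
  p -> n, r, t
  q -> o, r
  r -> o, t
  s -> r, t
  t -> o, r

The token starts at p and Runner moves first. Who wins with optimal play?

Track states (vertex, player-to-move).
A0 = {(n,Runner), (n,Keeper)}
A1: add {(p,Runner)}.
(p,Runner) ∈ A1 ⇒ Runner forces the target.

Runner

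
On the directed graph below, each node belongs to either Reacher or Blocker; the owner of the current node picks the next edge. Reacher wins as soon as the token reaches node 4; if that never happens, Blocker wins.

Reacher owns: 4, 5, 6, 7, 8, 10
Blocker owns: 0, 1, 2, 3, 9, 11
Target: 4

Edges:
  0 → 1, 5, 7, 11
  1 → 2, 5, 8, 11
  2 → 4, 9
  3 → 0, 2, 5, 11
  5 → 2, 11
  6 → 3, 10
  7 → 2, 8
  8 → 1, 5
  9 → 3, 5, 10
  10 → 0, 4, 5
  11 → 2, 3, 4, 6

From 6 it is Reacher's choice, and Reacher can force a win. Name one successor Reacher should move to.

A0 = {4}
A1: add {10} — 10 (Reacher) has 10→4.
A2: add {6} — 6 (Reacher) has 6→10.
A3 = A2; e.g. 0 (Blocker) can still go to 1. Fixed point.
From 6, successor 10 is in the attractor (rank 1); the other successor 3 is not.

10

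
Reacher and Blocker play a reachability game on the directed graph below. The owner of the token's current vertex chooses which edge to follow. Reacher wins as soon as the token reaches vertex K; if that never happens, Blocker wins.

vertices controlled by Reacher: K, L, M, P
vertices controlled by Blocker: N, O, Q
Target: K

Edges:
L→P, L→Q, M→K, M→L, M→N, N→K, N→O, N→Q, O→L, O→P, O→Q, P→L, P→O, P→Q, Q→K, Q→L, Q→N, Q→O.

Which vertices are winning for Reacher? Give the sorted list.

K, M

A0 = {K}
A1: add {M} — M (Reacher) has M→K.
A2 = A1; e.g. L (Reacher) has no edge into A1. Fixed point.
Reacher's winning region = {K, M}.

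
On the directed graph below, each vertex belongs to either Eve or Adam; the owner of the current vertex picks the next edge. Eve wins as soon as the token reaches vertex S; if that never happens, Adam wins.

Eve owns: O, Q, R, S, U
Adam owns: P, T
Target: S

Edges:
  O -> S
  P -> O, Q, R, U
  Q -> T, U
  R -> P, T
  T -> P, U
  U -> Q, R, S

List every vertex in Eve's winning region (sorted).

A0 = {S}
A1: add {O, U} — O (Eve) has O→S; U (Eve) has U→S.
A2: add {Q} — Q (Eve) has Q→U.
A3 = A2; e.g. P (Adam) can still go to R. Fixed point.
Eve's winning region = {O, Q, S, U}.

O, Q, S, U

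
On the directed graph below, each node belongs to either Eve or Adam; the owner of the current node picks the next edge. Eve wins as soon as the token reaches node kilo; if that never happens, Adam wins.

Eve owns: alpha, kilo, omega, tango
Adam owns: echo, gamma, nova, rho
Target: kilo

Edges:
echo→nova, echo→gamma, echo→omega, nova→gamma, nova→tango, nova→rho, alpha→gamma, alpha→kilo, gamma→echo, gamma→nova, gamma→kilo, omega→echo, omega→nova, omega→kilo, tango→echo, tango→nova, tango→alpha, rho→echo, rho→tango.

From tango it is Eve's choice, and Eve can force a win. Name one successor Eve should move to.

alpha

A0 = {kilo}
A1: add {alpha, omega} — alpha (Eve) has alpha→kilo; omega (Eve) has omega→kilo.
A2: add {tango} — tango (Eve) has tango→alpha.
A3 = A2; e.g. echo (Adam) can still go to nova. Fixed point.
From tango, successor alpha is in the attractor (rank 1); the other successors echo, nova are not.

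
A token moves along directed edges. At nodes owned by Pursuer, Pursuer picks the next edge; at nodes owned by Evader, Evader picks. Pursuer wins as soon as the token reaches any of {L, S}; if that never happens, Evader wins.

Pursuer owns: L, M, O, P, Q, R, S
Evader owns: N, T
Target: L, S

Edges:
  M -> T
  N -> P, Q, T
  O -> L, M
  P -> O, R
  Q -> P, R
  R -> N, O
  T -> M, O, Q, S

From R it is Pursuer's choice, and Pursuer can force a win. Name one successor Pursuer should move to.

A0 = {L, S}
A1: add {O} — O (Pursuer) has O→L.
A2: add {P, R} — P (Pursuer) has P→O; R (Pursuer) has R→O.
A3: add {Q} — Q (Pursuer) has Q→P.
A4 = A3; e.g. M (Pursuer) has no edge into A3. Fixed point.
From R, successor O is in the attractor (rank 1); the other successor N is not.

O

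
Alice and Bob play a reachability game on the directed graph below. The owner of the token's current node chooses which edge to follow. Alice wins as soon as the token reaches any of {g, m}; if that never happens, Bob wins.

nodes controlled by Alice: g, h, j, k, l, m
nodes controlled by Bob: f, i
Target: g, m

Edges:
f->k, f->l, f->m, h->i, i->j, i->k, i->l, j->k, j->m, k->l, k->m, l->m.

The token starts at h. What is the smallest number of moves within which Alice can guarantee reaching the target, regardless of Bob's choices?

3

A0 = {g, m}
A1: add {j, k, l} — j (Alice) has j→m; k (Alice) has k→m; l (Alice) has l→m.
A2: add {f, i} — f (Bob): all of {k, l, m} already in; i (Bob): all of {j, k, l} already in.
A3: add {h} — h (Alice) has h→i.
A3 = all vertices. Fixed point.
h enters the attractor at level 3, so Alice can force the target in 3 moves from there.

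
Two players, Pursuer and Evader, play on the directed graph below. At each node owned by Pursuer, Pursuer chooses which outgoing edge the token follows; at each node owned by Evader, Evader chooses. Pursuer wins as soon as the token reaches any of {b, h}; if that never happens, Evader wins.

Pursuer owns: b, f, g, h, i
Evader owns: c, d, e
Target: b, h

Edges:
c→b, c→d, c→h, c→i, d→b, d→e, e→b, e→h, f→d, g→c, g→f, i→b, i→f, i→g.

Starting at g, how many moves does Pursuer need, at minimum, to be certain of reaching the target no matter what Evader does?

A0 = {b, h}
A1: add {e, i} — e (Evader): all of {b, h} already in; i (Pursuer) has i→b.
A2: add {d} — d (Evader): all of {b, e} already in.
A3: add {c, f} — c (Evader): all of {b, d, h, i} already in; f (Pursuer) has f→d.
A4: add {g} — g (Pursuer) has g→c.
A4 = all vertices. Fixed point.
g enters the attractor at level 4, so Pursuer can force the target in 4 moves from there.

4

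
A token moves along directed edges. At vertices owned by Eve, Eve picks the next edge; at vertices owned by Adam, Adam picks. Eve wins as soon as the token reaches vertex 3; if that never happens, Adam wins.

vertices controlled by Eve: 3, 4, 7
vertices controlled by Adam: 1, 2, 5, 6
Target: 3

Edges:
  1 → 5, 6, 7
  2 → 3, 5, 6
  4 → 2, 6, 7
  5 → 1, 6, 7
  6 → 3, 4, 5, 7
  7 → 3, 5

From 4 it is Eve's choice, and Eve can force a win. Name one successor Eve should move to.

A0 = {3}
A1: add {7} — 7 (Eve) has 7→3.
A2: add {4} — 4 (Eve) has 4→7.
A3 = A2; e.g. 1 (Adam) can still go to 5. Fixed point.
From 4, successor 7 is in the attractor (rank 1); the other successors 2, 6 are not.

7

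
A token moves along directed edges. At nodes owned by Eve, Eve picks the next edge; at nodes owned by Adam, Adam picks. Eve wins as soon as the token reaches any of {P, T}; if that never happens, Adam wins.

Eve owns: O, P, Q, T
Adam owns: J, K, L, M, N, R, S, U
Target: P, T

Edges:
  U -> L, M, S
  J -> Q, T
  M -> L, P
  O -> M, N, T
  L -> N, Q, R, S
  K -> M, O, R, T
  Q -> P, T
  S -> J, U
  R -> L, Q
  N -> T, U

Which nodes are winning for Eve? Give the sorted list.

J, O, P, Q, T

A0 = {P, T}
A1: add {O, Q} — O (Eve) has O→T; Q (Eve) has Q→P.
A2: add {J} — J (Adam): all of {Q, T} already in.
A3 = A2; e.g. K (Adam) can still go to M. Fixed point.
Eve's winning region = {J, O, P, Q, T}.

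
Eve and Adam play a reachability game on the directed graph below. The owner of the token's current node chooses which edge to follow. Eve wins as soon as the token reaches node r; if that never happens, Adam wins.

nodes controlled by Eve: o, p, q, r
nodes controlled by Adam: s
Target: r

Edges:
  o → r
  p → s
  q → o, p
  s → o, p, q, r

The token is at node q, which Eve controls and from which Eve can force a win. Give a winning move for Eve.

A0 = {r}
A1: add {o} — o (Eve) has o→r.
A2: add {q} — q (Eve) has q→o.
A3 = A2; e.g. p (Eve) has no edge into A2. Fixed point.
From q, successor o is in the attractor (rank 1); the other successor p is not.

o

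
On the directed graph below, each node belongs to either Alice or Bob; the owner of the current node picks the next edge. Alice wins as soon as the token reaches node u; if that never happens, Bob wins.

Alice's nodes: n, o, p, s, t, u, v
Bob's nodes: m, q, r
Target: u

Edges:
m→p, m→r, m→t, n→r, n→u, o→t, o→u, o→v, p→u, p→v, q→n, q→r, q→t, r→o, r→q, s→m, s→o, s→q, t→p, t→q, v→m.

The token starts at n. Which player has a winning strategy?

A0 = {u}
A1: add {n, o, p} — n (Alice) has n→u; o (Alice) has o→u; p (Alice) has p→u.
n ∈ A1, so Alice can force the target.

Alice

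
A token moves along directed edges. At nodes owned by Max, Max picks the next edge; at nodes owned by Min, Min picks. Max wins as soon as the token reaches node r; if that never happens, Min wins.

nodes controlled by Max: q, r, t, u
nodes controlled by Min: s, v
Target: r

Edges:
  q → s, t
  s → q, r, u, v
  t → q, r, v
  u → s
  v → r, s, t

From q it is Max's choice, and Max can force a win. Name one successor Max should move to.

A0 = {r}
A1: add {t} — t (Max) has t→r.
A2: add {q} — q (Max) has q→t.
A3 = A2; e.g. s (Min) can still go to u. Fixed point.
From q, successor t is in the attractor (rank 1); the other successor s is not.

t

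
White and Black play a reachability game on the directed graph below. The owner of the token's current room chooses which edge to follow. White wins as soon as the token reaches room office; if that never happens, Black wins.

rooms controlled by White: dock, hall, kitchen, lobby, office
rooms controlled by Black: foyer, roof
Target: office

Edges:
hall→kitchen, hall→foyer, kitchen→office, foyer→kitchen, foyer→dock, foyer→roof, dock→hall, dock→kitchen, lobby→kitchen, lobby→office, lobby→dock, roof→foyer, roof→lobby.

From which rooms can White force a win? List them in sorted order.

A0 = {office}
A1: add {kitchen, lobby} — kitchen (White) has kitchen→office; lobby (White) has lobby→office.
A2: add {dock, hall} — hall (White) has hall→kitchen; dock (White) has dock→kitchen.
A3 = A2; e.g. foyer (Black) can still go to roof. Fixed point.
White's winning region = {dock, hall, kitchen, lobby, office}.

dock, hall, kitchen, lobby, office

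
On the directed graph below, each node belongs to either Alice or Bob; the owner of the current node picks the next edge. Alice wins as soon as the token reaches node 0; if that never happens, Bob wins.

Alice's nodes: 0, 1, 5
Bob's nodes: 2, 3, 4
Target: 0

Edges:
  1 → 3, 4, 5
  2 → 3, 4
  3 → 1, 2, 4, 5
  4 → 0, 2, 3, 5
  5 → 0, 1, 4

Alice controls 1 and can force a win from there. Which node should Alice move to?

5

A0 = {0}
A1: add {5} — 5 (Alice) has 5→0.
A2: add {1} — 1 (Alice) has 1→5.
A3 = A2; e.g. 2 (Bob) can still go to 3. Fixed point.
From 1, successor 5 is in the attractor (rank 1); the other successors 3, 4 are not.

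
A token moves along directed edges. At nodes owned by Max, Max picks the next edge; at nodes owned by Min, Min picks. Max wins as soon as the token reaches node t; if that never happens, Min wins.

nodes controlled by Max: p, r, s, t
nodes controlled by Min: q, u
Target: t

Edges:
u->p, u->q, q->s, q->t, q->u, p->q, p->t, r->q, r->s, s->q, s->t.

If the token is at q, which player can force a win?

Min

A0 = {t}
A1: add {p, s} — p (Max) has p→t; s (Max) has s→t.
A2: add {r} — r (Max) has r→s.
A3 = A2; e.g. q (Min) can still go to u. Fixed point.
q never enters the attractor, so Min can avoid the target forever.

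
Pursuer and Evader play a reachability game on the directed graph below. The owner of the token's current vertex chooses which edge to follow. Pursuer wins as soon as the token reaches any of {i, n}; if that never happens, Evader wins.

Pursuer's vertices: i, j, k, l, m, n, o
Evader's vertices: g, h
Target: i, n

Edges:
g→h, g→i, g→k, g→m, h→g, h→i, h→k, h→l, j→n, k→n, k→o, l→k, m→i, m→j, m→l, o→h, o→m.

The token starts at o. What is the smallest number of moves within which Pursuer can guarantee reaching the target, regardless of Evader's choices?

A0 = {i, n}
A1: add {j, k, m} — j (Pursuer) has j→n; k (Pursuer) has k→n; m (Pursuer) has m→i.
A2: add {l, o} — l (Pursuer) has l→k; o (Pursuer) has o→m.
A3 = A2; e.g. g (Evader) can still go to h. Fixed point.
o enters the attractor at level 2, so Pursuer can force the target in 2 moves from there.

2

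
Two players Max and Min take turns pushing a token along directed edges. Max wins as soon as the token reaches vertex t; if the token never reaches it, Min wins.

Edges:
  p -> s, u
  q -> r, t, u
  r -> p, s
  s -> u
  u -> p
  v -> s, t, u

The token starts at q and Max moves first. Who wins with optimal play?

Max

Track states (vertex, player-to-move).
A0 = {(t,Max), (t,Min)}
A1: add {(q,Max), (v,Max)}.
(q,Max) ∈ A1 ⇒ Max forces the target.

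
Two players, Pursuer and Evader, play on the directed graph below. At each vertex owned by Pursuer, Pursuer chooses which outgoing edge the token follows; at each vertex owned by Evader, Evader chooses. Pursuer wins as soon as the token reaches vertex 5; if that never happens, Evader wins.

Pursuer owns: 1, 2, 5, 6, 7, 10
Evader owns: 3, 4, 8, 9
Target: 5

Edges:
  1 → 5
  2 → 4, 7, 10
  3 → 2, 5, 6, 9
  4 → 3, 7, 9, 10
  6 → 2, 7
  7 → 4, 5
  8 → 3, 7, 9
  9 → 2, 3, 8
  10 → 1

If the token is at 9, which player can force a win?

Evader

A0 = {5}
A1: add {1, 7} — 1 (Pursuer) has 1→5; 7 (Pursuer) has 7→5.
A2: add {2, 6, 10} — 2 (Pursuer) has 2→7; 6 (Pursuer) has 6→7; 10 (Pursuer) has 10→1.
A3 = A2; e.g. 3 (Evader) can still go to 9. Fixed point.
9 never enters the attractor, so Evader can avoid the target forever.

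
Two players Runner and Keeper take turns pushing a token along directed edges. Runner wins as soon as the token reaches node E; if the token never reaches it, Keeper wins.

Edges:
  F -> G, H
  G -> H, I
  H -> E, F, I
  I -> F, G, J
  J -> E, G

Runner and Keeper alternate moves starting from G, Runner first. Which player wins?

Keeper

Track states (vertex, player-to-move).
A0 = {(E,Runner), (E,Keeper)}
A1: add {(H,Runner), (J,Runner)}.
A2 = A1; e.g. (F,Runner) stays out. (G,Runner) never enters ⇒ Keeper avoids the target.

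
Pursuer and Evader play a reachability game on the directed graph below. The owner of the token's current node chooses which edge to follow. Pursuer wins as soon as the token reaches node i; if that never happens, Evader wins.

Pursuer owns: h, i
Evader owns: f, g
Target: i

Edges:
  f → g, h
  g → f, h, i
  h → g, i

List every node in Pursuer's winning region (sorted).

h, i

A0 = {i}
A1: add {h} — h (Pursuer) has h→i.
A2 = A1; e.g. f (Evader) can still go to g. Fixed point.
Pursuer's winning region = {h, i}.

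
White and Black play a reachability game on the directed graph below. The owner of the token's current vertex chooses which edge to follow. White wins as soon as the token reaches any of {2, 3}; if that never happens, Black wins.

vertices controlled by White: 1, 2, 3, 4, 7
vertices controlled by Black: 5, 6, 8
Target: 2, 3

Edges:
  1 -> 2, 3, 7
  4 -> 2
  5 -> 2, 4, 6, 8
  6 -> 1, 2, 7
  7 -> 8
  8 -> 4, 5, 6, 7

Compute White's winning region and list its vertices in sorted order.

A0 = {2, 3}
A1: add {1, 4} — 1 (White) has 1→2; 4 (White) has 4→2.
A2 = A1; e.g. 5 (Black) can still go to 6. Fixed point.
White's winning region = {1, 2, 3, 4}.

1, 2, 3, 4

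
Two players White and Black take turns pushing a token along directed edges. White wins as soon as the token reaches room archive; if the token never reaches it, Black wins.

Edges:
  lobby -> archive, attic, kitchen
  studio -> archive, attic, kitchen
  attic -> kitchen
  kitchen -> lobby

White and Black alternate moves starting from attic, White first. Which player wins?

White

Track states (vertex, player-to-move).
A0 = {(archive,White), (archive,Black)}
A1: add {(lobby,White), (studio,White)}.
A2: add {(kitchen,Black)}.
A3: add {(attic,White)}.
(attic,White) ∈ A3 ⇒ White forces the target.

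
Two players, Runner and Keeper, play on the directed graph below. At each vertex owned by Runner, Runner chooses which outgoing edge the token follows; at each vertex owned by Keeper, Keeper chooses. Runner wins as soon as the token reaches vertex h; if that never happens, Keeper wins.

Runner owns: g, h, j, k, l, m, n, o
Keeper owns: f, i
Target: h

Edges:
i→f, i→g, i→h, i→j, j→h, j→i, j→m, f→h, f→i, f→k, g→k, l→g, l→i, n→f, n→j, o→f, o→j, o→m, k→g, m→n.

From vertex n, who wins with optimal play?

A0 = {h}
A1: add {j} — j (Runner) has j→h.
A2: add {n, o} — n (Runner) has n→j; o (Runner) has o→j.
n ∈ A2, so Runner can force the target.

Runner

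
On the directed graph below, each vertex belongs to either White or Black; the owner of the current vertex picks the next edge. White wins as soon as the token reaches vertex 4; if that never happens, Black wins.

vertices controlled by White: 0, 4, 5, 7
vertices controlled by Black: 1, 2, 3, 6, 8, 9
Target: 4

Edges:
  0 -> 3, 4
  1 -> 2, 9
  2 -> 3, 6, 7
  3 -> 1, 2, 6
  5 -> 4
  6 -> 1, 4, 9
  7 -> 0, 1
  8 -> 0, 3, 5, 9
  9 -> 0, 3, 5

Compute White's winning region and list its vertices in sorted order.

A0 = {4}
A1: add {0, 5} — 0 (White) has 0→4; 5 (White) has 5→4.
A2: add {7} — 7 (White) has 7→0.
A3 = A2; e.g. 1 (Black) can still go to 2. Fixed point.
White's winning region = {0, 4, 5, 7}.

0, 4, 5, 7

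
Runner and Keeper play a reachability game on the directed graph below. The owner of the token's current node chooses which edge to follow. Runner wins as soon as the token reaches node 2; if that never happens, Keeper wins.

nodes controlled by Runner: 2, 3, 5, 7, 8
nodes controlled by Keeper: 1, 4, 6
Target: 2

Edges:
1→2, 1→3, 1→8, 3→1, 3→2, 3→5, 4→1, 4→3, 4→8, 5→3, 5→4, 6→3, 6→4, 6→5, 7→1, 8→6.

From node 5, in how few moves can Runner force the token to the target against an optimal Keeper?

A0 = {2}
A1: add {3} — 3 (Runner) has 3→2.
A2: add {5} — 5 (Runner) has 5→3.
A3 = A2; e.g. 1 (Keeper) can still go to 8. Fixed point.
5 enters the attractor at level 2, so Runner can force the target in 2 moves from there.

2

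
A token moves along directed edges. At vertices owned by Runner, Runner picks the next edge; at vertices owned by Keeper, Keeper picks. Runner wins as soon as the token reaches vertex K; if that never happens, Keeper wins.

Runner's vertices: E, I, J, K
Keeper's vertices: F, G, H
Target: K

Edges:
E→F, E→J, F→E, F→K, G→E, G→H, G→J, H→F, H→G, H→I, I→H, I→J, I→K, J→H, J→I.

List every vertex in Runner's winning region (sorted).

E, F, I, J, K

A0 = {K}
A1: add {I} — I (Runner) has I→K.
A2: add {J} — J (Runner) has J→I.
A3: add {E} — E (Runner) has E→J.
A4: add {F} — F (Keeper): all of {E, K} already in.
A5 = A4; e.g. G (Keeper) can still go to H. Fixed point.
Runner's winning region = {E, F, I, J, K}.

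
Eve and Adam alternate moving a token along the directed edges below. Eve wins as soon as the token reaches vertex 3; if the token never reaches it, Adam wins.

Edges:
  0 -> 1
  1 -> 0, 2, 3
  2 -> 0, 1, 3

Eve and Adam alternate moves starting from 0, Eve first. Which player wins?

Adam

Track states (vertex, player-to-move).
A0 = {(3,Eve), (3,Adam)}
A1: add {(1,Eve), (2,Eve)}.
A2: add {(0,Adam)}.
A3 = A2; e.g. (0,Eve) stays out. (0,Eve) never enters ⇒ Adam avoids the target.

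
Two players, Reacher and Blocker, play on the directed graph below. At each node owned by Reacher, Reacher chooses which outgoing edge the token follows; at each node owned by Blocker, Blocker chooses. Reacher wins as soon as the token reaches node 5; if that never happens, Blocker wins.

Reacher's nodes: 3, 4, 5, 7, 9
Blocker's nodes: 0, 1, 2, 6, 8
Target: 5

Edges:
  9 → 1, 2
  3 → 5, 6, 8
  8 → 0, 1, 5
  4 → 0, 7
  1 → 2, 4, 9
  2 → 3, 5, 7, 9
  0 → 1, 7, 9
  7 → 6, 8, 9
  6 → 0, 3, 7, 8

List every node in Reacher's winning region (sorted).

3, 5

A0 = {5}
A1: add {3} — 3 (Reacher) has 3→5.
A2 = A1; e.g. 0 (Blocker) can still go to 1. Fixed point.
Reacher's winning region = {3, 5}.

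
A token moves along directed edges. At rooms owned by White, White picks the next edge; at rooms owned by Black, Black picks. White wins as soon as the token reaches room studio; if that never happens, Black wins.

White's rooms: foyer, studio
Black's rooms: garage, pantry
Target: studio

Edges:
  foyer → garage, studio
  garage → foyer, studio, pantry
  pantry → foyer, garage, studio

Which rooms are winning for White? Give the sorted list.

foyer, studio

A0 = {studio}
A1: add {foyer} — foyer (White) has foyer→studio.
A2 = A1; e.g. garage (Black) can still go to pantry. Fixed point.
White's winning region = {foyer, studio}.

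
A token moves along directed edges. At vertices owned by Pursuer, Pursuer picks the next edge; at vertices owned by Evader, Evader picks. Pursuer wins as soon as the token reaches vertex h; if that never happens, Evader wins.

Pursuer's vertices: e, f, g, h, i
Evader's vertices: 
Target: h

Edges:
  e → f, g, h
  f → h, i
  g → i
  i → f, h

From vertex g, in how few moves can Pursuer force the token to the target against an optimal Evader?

A0 = {h}
A1: add {e, f, i} — e (Pursuer) has e→h; f (Pursuer) has f→h; i (Pursuer) has i→h.
A2: add {g} — g (Pursuer) has g→i.
A2 = all vertices. Fixed point.
g enters the attractor at level 2, so Pursuer can force the target in 2 moves from there.

2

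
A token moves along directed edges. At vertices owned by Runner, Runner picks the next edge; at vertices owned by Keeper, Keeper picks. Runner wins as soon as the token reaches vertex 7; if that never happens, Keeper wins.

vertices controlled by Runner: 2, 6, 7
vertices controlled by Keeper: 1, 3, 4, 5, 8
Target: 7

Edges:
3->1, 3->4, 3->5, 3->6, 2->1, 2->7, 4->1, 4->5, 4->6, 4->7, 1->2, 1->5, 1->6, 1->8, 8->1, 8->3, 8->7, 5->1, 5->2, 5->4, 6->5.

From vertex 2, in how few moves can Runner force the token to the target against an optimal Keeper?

A0 = {7}
A1: add {2} — 2 (Runner) has 2→7.
A2 = A1; e.g. 1 (Keeper) can still go to 5. Fixed point.
2 enters the attractor at level 1, so Runner can force the target in 1 move from there.

1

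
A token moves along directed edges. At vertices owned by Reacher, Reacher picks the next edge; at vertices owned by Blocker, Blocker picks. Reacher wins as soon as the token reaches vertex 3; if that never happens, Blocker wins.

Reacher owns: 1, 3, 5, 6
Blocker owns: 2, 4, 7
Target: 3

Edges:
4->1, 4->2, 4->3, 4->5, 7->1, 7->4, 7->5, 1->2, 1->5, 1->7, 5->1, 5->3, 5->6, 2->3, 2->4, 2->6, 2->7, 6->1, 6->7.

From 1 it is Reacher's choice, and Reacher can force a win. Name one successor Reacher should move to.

A0 = {3}
A1: add {5} — 5 (Reacher) has 5→3.
A2: add {1} — 1 (Reacher) has 1→5.
A3: add {6} — 6 (Reacher) has 6→1.
A4 = A3; e.g. 2 (Blocker) can still go to 4. Fixed point.
From 1, successor 5 is in the attractor (rank 1); the other successors 2, 7 are not.

5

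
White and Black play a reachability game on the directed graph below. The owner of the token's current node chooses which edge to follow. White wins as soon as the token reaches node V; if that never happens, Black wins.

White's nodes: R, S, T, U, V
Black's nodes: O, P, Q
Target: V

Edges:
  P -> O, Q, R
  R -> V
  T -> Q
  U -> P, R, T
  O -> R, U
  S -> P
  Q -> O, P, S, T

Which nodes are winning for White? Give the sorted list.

A0 = {V}
A1: add {R} — R (White) has R→V.
A2: add {U} — U (White) has U→R.
A3: add {O} — O (Black): all of {R, U} already in.
A4 = A3; e.g. P (Black) can still go to Q. Fixed point.
White's winning region = {O, R, U, V}.

O, R, U, V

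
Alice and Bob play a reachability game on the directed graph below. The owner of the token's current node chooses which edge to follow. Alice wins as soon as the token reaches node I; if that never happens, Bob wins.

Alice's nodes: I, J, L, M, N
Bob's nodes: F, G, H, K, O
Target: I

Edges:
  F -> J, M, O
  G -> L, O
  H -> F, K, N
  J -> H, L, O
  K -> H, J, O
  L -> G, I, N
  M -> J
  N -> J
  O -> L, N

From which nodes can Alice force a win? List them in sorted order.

F, G, I, J, L, M, N, O

A0 = {I}
A1: add {L} — L (Alice) has L→I.
A2: add {J} — J (Alice) has J→L.
A3: add {M, N} — M (Alice) has M→J; N (Alice) has N→J.
A4: add {O} — O (Bob): all of {L, N} already in.
A5: add {F, G} — F (Bob): all of {J, M, O} already in; G (Bob): all of {L, O} already in.
A6 = A5; e.g. H (Bob) can still go to K. Fixed point.
Alice's winning region = {F, G, I, J, L, M, N, O}.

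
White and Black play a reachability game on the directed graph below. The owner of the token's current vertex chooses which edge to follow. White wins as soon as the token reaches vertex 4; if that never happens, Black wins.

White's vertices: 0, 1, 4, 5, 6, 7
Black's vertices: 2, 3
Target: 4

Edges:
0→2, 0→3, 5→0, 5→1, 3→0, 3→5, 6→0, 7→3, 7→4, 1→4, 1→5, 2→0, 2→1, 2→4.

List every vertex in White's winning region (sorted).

A0 = {4}
A1: add {1, 7} — 1 (White) has 1→4; 7 (White) has 7→4.
A2: add {5} — 5 (White) has 5→1.
A3 = A2; e.g. 0 (White) has no edge into A2. Fixed point.
White's winning region = {1, 4, 5, 7}.

1, 4, 5, 7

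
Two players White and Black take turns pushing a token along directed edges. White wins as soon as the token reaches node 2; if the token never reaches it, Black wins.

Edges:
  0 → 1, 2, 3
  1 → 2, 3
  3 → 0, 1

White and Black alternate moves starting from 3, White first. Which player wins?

Black

Track states (vertex, player-to-move).
A0 = {(2,White), (2,Black)}
A1: add {(0,White), (1,White)}.
A2: add {(3,Black)}.
A3 = A2; e.g. (0,Black) stays out. (3,White) never enters ⇒ Black avoids the target.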